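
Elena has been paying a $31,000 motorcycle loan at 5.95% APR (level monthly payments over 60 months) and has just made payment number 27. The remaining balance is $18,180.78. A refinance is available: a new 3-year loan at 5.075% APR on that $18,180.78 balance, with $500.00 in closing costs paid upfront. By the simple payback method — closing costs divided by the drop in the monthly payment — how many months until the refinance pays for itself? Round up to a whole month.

Current payment = 31,000 × 5.95%/12 / (1 − (1+0.0049583)^−60) = $598.60.
Refinanced payment = 18,180.78 × 0.0042292 / (1 − (1+0.0042292)^−36) = $545.51.
Monthly savings = $598.60 − $545.51 = $53.09.
Break-even = $500.00 / $53.09 = 9.42 → 10 months.

10 months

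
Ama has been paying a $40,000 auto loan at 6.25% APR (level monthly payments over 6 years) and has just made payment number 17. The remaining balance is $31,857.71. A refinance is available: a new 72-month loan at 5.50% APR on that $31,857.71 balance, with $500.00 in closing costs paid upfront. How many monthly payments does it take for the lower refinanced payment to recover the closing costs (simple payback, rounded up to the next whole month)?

Current payment = 40,000 × 6.25%/12 / (1 − (1+0.0052083)^−72) = $667.65.
Refinanced payment = 31,857.71 × 0.0045833 / (1 − (1+0.0045833)^−72) = $520.49.
Monthly savings = $667.65 − $520.49 = $147.16.
Break-even = $500.00 / $147.16 = 3.40 → 4 months.

4 months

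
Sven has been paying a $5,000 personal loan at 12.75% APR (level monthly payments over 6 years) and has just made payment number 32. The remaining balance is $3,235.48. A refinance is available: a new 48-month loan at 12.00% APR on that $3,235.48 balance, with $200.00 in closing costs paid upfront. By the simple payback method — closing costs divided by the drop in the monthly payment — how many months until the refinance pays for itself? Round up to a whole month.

Current payment = 5,000 × 12.75%/12 / (1 − (1+0.0106250)^−72) = $99.71.
Refinanced payment = 3,235.48 × 0.0100000 / (1 − (1+0.0100000)^−48) = $85.20.
Monthly savings = $99.71 − $85.20 = $14.51.
Break-even = $200.00 / $14.51 = 13.78 → 14 months.

14 months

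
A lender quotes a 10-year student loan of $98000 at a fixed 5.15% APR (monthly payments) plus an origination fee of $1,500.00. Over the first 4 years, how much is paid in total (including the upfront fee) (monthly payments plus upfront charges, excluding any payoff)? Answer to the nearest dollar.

$51,739

Monthly rate = 5.15%/12 = 0.0042917; payment = 98,000 × 0.0042917 / (1 − (1+0.0042917)^−120) = $1,046.64.
Total outlay = 48 × $1,046.64 + $1,500.00 = $51,738.72.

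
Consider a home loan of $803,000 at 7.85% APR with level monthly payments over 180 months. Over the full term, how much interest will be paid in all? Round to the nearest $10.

At 7.85% the monthly rate is 0.0065417, so the payment is 803,000 × 0.0065417 / (1 − 1.0065417^−180) = $7,604.51.
Total paid = 180 × $7,604.51 = $1,368,811.80; interest = $1,368,811.80 − $803,000 = $565,811.80.

$565,810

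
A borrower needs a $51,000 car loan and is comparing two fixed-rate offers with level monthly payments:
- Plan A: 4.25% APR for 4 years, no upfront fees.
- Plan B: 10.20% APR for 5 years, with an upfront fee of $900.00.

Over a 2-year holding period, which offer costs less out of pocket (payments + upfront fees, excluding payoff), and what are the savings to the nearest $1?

Plan A: monthly rate = 4.25%/12 = 0.0035417; payment = 51,000 × 0.0035417 / (1 − (1+0.0035417)^−48) = $1,157.25.
Plan B: at 10.20% the monthly rate is 0.0085000, so the payment is 51,000 × 0.0085000 / (1 − 1.0085000^−60) = $1,088.62.
Over 24 months: Plan A costs 24 × $1,157.25 = $27,774.00; Plan B costs 24 × $1,088.62 + $900.00 = $27,026.88.
Plan B is cheaper by $27,774.00 − $27,026.88 = $747.12.

Plan B by $747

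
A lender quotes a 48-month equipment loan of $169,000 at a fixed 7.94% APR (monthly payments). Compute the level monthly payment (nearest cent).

$4,121.03

Monthly rate = 7.94%/12 = 0.0066167; payment = 169,000 × 0.0066167 / (1 − (1+0.0066167)^−48) = $4,121.03.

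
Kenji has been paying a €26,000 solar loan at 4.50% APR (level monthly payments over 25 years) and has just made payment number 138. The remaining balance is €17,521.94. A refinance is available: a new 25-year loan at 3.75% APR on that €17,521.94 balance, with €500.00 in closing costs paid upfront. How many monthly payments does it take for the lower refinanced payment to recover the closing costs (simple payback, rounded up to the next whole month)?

Current payment = 26,000 × 4.5%/12 / (1 − (1+0.0037500)^−300) = €144.52.
Refinanced payment = 17,521.94 × 0.0031250 / (1 − (1+0.0031250)^−300) = €90.09.
Monthly savings = €144.52 − €90.09 = €54.43.
Break-even = €500.00 / €54.43 = 9.19 → 10 months.

10 months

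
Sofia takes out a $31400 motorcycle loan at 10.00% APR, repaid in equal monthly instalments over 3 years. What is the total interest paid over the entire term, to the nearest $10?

Monthly rate = 10%/12 = 0.0083333; payment = 31,400 × 0.0083333 / (1 − (1+0.0083333)^−36) = $1,013.19.
Total paid = 36 × $1,013.19 = $36,474.84; interest = $36,474.84 − $31,400 = $5,074.84.

$5,070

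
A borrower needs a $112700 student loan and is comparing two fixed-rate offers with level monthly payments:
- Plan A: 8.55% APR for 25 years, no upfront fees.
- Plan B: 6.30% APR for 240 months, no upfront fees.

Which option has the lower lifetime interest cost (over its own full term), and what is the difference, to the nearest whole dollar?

Plan A: monthly rate = 8.55%/12 = 0.0071250; payment = 112,700 × 0.0071250 / (1 − (1+0.0071250)^−300) = $911.29.
Total interest on Plan A = 300 × $911.29 − $112,700 = $160,687.00.
Plan B: at 6.30% the monthly rate is 0.0052500, so the payment is 112,700 × 0.0052500 / (1 − 1.0052500^−240) = $827.04.
Total interest on Plan B = 240 × $827.04 − $112,700 = $85,789.60.
Plan B is lower by $74,897.40.

Plan B by $74,897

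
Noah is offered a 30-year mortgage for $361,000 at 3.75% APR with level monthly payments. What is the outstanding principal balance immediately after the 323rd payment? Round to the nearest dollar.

$58,330

With monthly rate i = 3.75%/12 = 0.0031250, the balance after k of n payments is P · [(1+i)^n − (1+i)^k] / [(1+i)^n − 1].
(1+0.0031250)^360 = 3.07481840 and (1+0.0031250)^323 = 2.73957043, so the balance is 361,000 × (3.07481840 − 2.73957043) / (3.07481840 − 1) = $58,330.17.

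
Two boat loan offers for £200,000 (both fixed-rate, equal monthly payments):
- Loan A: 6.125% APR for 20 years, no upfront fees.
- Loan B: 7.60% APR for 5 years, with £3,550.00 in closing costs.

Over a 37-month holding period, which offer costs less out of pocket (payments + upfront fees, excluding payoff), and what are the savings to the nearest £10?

Loan A: at 6.125% the monthly rate is 0.0051042, so the payment is 200,000 × 0.0051042 / (1 − 1.0051042^−240) = £1,447.32.
Loan B: monthly rate = 7.6%/12 = 0.0063333; payment = 200,000 × 0.0063333 / (1 − (1+0.0063333)^−60) = £4,017.10.
Over 37 months: Loan A costs 37 × £1,447.32 = £53,550.84; Loan B costs 37 × £4,017.10 + £3,550.00 = £152,182.70.
Loan A is cheaper by £152,182.70 − £53,550.84 = £98,631.86.

Loan A by £98,630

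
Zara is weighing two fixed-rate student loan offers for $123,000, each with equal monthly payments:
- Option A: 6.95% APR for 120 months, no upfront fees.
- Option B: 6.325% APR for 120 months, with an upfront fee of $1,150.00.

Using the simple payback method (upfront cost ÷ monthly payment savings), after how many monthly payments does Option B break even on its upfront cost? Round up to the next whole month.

Option A: at 6.95% the monthly rate is 0.0057917, so the payment is 123,000 × 0.0057917 / (1 − 1.0057917^−120) = $1,424.97.
Option B: at 6.325% the monthly rate is 0.0052708, so the payment is 123,000 × 0.0052708 / (1 − 1.0052708^−120) = $1,385.71.
Monthly savings = $1,424.97 − $1,385.71 = $39.26.
Break-even = $1,150.00 / $39.26 = 29.29 → 30 months.

30 months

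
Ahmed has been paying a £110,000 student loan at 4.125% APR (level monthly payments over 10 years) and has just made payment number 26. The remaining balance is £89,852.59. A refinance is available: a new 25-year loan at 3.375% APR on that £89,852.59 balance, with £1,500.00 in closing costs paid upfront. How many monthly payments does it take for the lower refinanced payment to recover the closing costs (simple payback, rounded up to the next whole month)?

Current payment = 110,000 × 4.125%/12 / (1 − (1+0.0034375)^−120) = £1,120.24.
Refinanced payment = 89,852.59 × 0.0028125 / (1 − (1+0.0028125)^−300) = £443.82.
Monthly savings = £1,120.24 − £443.82 = £676.42.
Break-even = £1,500.00 / £676.42 = 2.22 → 3 months.

3 months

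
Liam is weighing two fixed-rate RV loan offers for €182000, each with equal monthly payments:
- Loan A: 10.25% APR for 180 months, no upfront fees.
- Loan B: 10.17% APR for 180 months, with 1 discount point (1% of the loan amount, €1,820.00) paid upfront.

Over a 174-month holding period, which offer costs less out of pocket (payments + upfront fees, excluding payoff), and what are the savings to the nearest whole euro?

Loan A: monthly rate = 10.25%/12 = 0.0085417; payment = 182,000 × 0.0085417 / (1 − (1+0.0085417)^−180) = €1,983.71.
Loan B: at 10.17% the monthly rate is 0.0084750, so the payment is 182,000 × 0.0084750 / (1 − 1.0084750^−180) = €1,974.75.
Over 174 months: Loan A costs 174 × €1,983.71 = €345,165.54; Loan B costs 174 × €1,974.75 + €1,820.00 = €345,426.50.
Loan A is cheaper by €345,426.50 − €345,165.54 = €260.96.

Loan A by €261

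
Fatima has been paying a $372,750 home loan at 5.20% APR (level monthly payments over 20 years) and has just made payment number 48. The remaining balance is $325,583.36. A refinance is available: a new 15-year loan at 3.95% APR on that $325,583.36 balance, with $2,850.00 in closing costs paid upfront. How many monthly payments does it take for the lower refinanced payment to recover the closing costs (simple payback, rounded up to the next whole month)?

Current payment = 372,750 × 5.2%/12 / (1 − (1+0.0043333)^−240) = $2,501.35.
Refinanced payment = 325,583.36 × 0.0032917 / (1 − (1+0.0032917)^−180) = $2,400.15.
Monthly savings = $2,501.35 − $2,400.15 = $101.20.
Break-even = $2,850.00 / $101.20 = 28.16 → 29 months.

29 months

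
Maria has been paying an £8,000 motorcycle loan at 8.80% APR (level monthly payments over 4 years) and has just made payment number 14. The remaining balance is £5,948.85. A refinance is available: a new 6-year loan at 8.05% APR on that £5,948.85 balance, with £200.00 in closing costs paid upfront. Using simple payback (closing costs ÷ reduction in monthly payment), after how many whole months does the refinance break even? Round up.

Current payment = 8,000 × 8.8%/12 / (1 − (1+0.0073333)^−48) = £198.32.
Refinanced payment = 5,948.85 × 0.0067083 / (1 − (1+0.0067083)^−72) = £104.45.
Monthly savings = £198.32 − £104.45 = £93.87.
Break-even = £200.00 / £93.87 = 2.13 → 3 months.

3 months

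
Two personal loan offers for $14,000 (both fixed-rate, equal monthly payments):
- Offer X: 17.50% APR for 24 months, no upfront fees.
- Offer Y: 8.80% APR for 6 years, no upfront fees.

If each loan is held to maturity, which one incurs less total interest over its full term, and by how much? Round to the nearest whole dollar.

Offer X: monthly rate = 17.5%/12 = 0.0145833; payment = 14,000 × 0.0145833 / (1 − (1+0.0145833)^−24) = $695.56.
Total interest on Offer X = 24 × $695.56 − $14,000 = $2,693.44.
Offer Y: at 8.80% the monthly rate is 0.0073333, so the payment is 14,000 × 0.0073333 / (1 − 1.0073333^−72) = $250.97.
Total interest on Offer Y = 72 × $250.97 − $14,000 = $4,069.84.
Offer X is lower by $1,376.40.

Offer X by $1,376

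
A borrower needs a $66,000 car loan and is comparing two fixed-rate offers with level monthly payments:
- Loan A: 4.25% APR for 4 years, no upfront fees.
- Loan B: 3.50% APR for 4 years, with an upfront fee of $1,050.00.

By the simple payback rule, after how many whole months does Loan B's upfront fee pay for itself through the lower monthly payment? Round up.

48 months

Loan A: at 4.25% the monthly rate is 0.0035417, so the payment is 66,000 × 0.0035417 / (1 − 1.0035417^−48) = $1,497.61.
Loan B: at 3.50% the monthly rate is 0.0029167, so the payment is 66,000 × 0.0029167 / (1 − 1.0029167^−48) = $1,475.50.
Monthly savings = $1,497.61 − $1,475.50 = $22.11.
Break-even = $1,050.00 / $22.11 = 47.49 → 48 months.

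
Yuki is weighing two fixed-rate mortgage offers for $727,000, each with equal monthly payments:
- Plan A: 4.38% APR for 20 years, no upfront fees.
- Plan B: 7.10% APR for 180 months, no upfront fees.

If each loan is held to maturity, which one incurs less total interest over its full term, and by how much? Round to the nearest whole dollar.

Plan A: at 4.38% the monthly rate is 0.0036500, so the payment is 727,000 × 0.0036500 / (1 − 1.0036500^−240) = $4,552.40.
Total interest on Plan A = 240 × $4,552.40 − $727,000 = $365,576.00.
Plan B: monthly rate = 7.1%/12 = 0.0059167; payment = 727,000 × 0.0059167 / (1 − (1+0.0059167)^−180) = $6,575.19.
Total interest on Plan B = 180 × $6,575.19 − $727,000 = $456,534.20.
Plan A is lower by $90,958.20.

Plan A by $90,958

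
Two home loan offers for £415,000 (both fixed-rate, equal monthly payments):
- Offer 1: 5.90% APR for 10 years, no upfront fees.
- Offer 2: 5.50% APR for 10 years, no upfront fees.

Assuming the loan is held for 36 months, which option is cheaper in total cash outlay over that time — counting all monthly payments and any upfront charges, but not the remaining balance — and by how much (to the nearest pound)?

Offer 1: monthly rate = 5.9%/12 = 0.0049167; payment = 415,000 × 0.0049167 / (1 − (1+0.0049167)^−120) = £4,586.54.
Offer 2: monthly rate = 5.5%/12 = 0.0045833; payment = 415,000 × 0.0045833 / (1 − (1+0.0045833)^−120) = £4,503.84.
Over 36 months: Offer 1 costs 36 × £4,586.54 = £165,115.44; Offer 2 costs 36 × £4,503.84 = £162,138.24.
Offer 2 is cheaper by £165,115.44 − £162,138.24 = £2,977.20.

Offer 2 by £2,977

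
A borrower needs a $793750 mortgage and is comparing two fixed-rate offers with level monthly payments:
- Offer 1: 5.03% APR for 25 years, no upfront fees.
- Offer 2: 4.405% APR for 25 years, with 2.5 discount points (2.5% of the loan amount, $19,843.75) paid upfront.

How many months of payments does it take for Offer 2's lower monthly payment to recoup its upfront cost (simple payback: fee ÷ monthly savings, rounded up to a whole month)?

Offer 1: at 5.03% the monthly rate is 0.0041917, so the payment is 793,750 × 0.0041917 / (1 − 1.0041917^−300) = $4,654.07.
Offer 2: monthly rate = 4.405%/12 = 0.0036708; payment = 793,750 × 0.0036708 / (1 − (1+0.0036708)^−300) = $4,369.23.
Monthly savings = $4,654.07 − $4,369.23 = $284.84.
Break-even = $19,843.75 / $284.84 = 69.67 → 70 months.

70 months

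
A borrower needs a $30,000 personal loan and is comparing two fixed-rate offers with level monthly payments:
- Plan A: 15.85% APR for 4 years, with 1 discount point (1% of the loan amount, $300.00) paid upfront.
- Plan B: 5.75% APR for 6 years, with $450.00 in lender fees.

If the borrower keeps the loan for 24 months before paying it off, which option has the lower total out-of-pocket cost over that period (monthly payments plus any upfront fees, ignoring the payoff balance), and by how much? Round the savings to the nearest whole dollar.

Plan A: monthly rate = 15.85%/12 = 0.0132083; payment = 30,000 × 0.0132083 / (1 − (1+0.0132083)^−48) = $847.91.
Plan B: at 5.75% the monthly rate is 0.0047917, so the payment is 30,000 × 0.0047917 / (1 − 1.0047917^−72) = $493.65.
Over 24 months: Plan A costs 24 × $847.91 + $300.00 = $20,649.84; Plan B costs 24 × $493.65 + $450.00 = $12,297.60.
Plan B is cheaper by $20,649.84 − $12,297.60 = $8,352.24.

Plan B by $8,352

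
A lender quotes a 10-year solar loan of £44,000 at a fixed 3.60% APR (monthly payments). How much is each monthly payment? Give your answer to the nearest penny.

£437.16

Monthly rate = 3.6%/12 = 0.0030000; payment = 44,000 × 0.0030000 / (1 − (1+0.0030000)^−120) = £437.16.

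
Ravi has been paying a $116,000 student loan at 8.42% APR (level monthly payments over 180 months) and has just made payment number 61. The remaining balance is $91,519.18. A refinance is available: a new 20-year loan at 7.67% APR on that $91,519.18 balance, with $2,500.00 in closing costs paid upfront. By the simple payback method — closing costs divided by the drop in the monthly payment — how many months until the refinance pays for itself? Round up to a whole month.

Current payment = 116,000 × 8.42%/12 / (1 − (1+0.0070167)^−180) = $1,136.86.
Refinanced payment = 91,519.18 × 0.0063917 / (1 − (1+0.0063917)^−240) = $746.81.
Monthly savings = $1,136.86 − $746.81 = $390.05.
Break-even = $2,500.00 / $390.05 = 6.41 → 7 months.

7 months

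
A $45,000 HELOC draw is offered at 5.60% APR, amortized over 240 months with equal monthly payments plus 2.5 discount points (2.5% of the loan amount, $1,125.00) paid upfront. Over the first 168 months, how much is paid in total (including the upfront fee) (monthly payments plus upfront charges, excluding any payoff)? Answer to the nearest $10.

$53,560

At 5.60% the monthly rate is 0.0046667, so the payment is 45,000 × 0.0046667 / (1 − 1.0046667^−240) = $312.10.
Total outlay = 168 × $312.10 + $1,125.00 = $53,557.80.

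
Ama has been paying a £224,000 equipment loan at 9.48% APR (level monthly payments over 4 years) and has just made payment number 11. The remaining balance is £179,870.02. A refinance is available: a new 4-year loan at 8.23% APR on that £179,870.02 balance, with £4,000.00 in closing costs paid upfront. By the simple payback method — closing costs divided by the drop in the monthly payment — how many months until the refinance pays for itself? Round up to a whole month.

4 months

Current payment = 224,000 × 9.48%/12 / (1 − (1+0.0079000)^−48) = £5,625.44.
Refinanced payment = 179,870.02 × 0.0068583 / (1 − (1+0.0068583)^−48) = £4,410.60.
Monthly savings = £5,625.44 − £4,410.60 = £1,214.84.
Break-even = £4,000.00 / £1,214.84 = 3.29 → 4 months.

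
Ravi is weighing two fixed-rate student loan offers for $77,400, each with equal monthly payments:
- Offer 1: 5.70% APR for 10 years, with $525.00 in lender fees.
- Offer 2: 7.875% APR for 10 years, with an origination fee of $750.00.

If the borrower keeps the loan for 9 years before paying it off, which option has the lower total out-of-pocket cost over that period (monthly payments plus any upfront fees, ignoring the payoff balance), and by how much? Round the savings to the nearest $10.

Offer 1: monthly rate = 5.7%/12 = 0.0047500; payment = 77,400 × 0.0047500 / (1 − (1+0.0047500)^−120) = $847.68.
Offer 2: at 7.875% the monthly rate is 0.0065625, so the payment is 77,400 × 0.0065625 / (1 − 1.0065625^−120) = $933.97.
Over 108 months: Offer 1 costs 108 × $847.68 + $525.00 = $92,074.44; Offer 2 costs 108 × $933.97 + $750.00 = $101,618.76.
Offer 1 is cheaper by $101,618.76 − $92,074.44 = $9,544.32.

Offer 1 by $9,540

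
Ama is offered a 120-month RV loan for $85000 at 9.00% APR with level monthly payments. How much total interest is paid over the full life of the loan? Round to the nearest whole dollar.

$44,209

Monthly rate = 9%/12 = 0.0075000; payment = 85,000 × 0.0075000 / (1 − (1+0.0075000)^−120) = $1,076.74.
Total paid = 120 × $1,076.74 = $129,208.80; interest = $129,208.80 − $85,000 = $44,208.80.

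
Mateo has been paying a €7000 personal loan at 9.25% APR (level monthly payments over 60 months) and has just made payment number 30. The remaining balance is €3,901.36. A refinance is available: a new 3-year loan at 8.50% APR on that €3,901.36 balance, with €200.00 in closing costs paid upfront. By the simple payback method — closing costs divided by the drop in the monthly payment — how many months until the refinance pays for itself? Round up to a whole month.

9 months

Current payment = 7,000 × 9.25%/12 / (1 − (1+0.0077083)^−60) = €146.16.
Refinanced payment = 3,901.36 × 0.0070833 / (1 − (1+0.0070833)^−36) = €123.16.
Monthly savings = €146.16 − €123.16 = €23.00.
Break-even = €200.00 / €23.00 = 8.70 → 9 months.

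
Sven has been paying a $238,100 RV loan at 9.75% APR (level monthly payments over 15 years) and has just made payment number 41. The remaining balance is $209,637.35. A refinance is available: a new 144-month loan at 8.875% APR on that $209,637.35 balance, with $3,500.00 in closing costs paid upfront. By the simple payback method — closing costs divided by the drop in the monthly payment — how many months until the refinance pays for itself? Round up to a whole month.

Current payment = 238,100 × 9.75%/12 / (1 − (1+0.0081250)^−180) = $2,522.34.
Refinanced payment = 209,637.35 × 0.0073958 / (1 − (1+0.0073958)^−144) = $2,371.00.
Monthly savings = $2,522.34 − $2,371.00 = $151.34.
Break-even = $3,500.00 / $151.34 = 23.13 → 24 months.

24 months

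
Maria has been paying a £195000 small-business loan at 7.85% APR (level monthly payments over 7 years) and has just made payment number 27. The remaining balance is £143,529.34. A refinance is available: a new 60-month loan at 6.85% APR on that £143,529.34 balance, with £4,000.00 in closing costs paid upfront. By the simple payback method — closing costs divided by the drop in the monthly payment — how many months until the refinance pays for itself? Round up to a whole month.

Current payment = 195,000 × 7.85%/12 / (1 − (1+0.0065417)^−84) = £3,024.76.
Refinanced payment = 143,529.34 × 0.0057083 / (1 − (1+0.0057083)^−60) = £2,831.91.
Monthly savings = £3,024.76 − £2,831.91 = £192.85.
Break-even = £4,000.00 / £192.85 = 20.74 → 21 months.

21 months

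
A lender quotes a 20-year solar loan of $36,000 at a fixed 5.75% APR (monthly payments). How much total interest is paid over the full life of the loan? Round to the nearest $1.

$24,660

At 5.75% the monthly rate is 0.0047917, so the payment is 36,000 × 0.0047917 / (1 − 1.0047917^−240) = $252.75.
Total paid = 240 × $252.75 = $60,660.00; interest = $60,660.00 − $36,000 = $24,660.00.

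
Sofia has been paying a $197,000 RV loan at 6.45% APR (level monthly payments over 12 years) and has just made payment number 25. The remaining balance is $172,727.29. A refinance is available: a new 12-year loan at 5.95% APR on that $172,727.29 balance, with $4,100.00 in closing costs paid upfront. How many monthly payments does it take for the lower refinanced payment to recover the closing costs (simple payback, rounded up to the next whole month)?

15 months

Current payment = 197,000 × 6.45%/12 / (1 − (1+0.0053750)^−144) = $1,968.61.
Refinanced payment = 172,727.29 × 0.0049583 / (1 − (1+0.0049583)^−144) = $1,681.09.
Monthly savings = $1,968.61 − $1,681.09 = $287.52.
Break-even = $4,100.00 / $287.52 = 14.26 → 15 months.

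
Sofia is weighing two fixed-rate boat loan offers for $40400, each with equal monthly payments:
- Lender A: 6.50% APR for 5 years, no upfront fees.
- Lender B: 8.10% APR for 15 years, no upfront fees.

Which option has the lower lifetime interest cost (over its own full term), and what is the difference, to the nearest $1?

Lender A by $22,487

Lender A: monthly rate = 6.5%/12 = 0.0054167; payment = 40,400 × 0.0054167 / (1 − (1+0.0054167)^−60) = $790.47.
Total interest on Lender A = 60 × $790.47 − $40,400 = $7,028.20.
Lender B: at 8.10% the monthly rate is 0.0067500, so the payment is 40,400 × 0.0067500 / (1 − 1.0067500^−180) = $388.42.
Total interest on Lender B = 180 × $388.42 − $40,400 = $29,515.60.
Lender A is lower by $22,487.40.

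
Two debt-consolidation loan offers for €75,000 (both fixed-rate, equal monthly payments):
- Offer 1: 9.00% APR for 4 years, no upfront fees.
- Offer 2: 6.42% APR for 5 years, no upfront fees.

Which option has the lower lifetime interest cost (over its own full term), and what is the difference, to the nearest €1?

Offer 1: monthly rate = 9%/12 = 0.0075000; payment = 75,000 × 0.0075000 / (1 − (1+0.0075000)^−48) = €1,866.38.
Total interest on Offer 1 = 48 × €1,866.38 − €75,000 = €14,586.24.
Offer 2: at 6.42% the monthly rate is 0.0053500, so the payment is 75,000 × 0.0053500 / (1 − 1.0053500^−60) = €1,464.65.
Total interest on Offer 2 = 60 × €1,464.65 − €75,000 = €12,879.00.
Offer 2 is lower by €1,707.24.

Offer 2 by €1,707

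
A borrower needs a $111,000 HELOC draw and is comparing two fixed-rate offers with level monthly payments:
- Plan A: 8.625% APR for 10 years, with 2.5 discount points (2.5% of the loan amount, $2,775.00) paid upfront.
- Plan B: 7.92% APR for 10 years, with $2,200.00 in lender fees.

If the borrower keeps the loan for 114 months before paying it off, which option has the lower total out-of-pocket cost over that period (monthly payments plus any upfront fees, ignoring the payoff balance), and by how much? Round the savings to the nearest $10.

Plan A: at 8.625% the monthly rate is 0.0071875, so the payment is 111,000 × 0.0071875 / (1 − 1.0071875^−120) = $1,383.67.
Plan B: monthly rate = 7.92%/12 = 0.0066000; payment = 111,000 × 0.0066000 / (1 − (1+0.0066000)^−120) = $1,342.05.
Over 114 months: Plan A costs 114 × $1,383.67 + $2,775.00 = $160,513.38; Plan B costs 114 × $1,342.05 + $2,200.00 = $155,193.70.
Plan B is cheaper by $160,513.38 − $155,193.70 = $5,319.68.

Plan B by $5,320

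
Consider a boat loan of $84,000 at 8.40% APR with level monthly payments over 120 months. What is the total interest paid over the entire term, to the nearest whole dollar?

Monthly rate = 8.4%/12 = 0.0070000; payment = 84,000 × 0.0070000 / (1 − (1+0.0070000)^−120) = $1,036.99.
Total paid = 120 × $1,036.99 = $124,438.80; interest = $124,438.80 − $84,000 = $40,438.80.

$40,439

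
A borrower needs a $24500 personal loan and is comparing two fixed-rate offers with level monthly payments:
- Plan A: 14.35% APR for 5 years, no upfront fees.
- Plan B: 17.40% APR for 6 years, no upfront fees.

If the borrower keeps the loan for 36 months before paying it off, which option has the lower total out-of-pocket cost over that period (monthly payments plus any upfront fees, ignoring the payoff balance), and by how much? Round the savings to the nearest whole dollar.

Plan B by $865

Plan A: monthly rate = 14.35%/12 = 0.0119583; payment = 24,500 × 0.0119583 / (1 − (1+0.0119583)^−60) = $574.53.
Plan B: monthly rate = 17.4%/12 = 0.0145000; payment = 24,500 × 0.0145000 / (1 − (1+0.0145000)^−72) = $550.51.
Over 36 months: Plan A costs 36 × $574.53 = $20,683.08; Plan B costs 36 × $550.51 = $19,818.36.
Plan B is cheaper by $20,683.08 − $19,818.36 = $864.72.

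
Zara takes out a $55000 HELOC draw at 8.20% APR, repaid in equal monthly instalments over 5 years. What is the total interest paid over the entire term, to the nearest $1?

At 8.20% the monthly rate is 0.0068333, so the payment is 55,000 × 0.0068333 / (1 − 1.0068333^−60) = $1,120.47.
Total paid = 60 × $1,120.47 = $67,228.20; interest = $67,228.20 − $55,000 = $12,228.20.

$12,228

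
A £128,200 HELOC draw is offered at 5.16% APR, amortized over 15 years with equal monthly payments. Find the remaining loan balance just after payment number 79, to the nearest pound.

£83,791

With monthly rate i = 5.16%/12 = 0.0043000, the balance after k of n payments is P · [(1+i)^n − (1+i)^k] / [(1+i)^n − 1].
(1+0.0043000)^180 = 2.16482744 and (1+0.0043000)^79 = 1.40350367, so the balance is 128,200 × (2.16482744 − 1.40350367) / (2.16482744 − 1) = £83,790.70.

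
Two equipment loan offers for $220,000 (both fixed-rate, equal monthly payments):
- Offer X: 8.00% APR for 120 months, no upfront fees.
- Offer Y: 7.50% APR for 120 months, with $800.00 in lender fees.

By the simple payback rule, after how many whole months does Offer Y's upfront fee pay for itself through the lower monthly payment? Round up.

14 months

Offer X: at 8.00% the monthly rate is 0.0066667, so the payment is 220,000 × 0.0066667 / (1 − 1.0066667^−120) = $2,669.21.
Offer Y: monthly rate = 7.5%/12 = 0.0062500; payment = 220,000 × 0.0062500 / (1 − (1+0.0062500)^−120) = $2,611.44.
Monthly savings = $2,669.21 − $2,611.44 = $57.77.
Break-even = $800.00 / $57.77 = 13.85 → 14 months.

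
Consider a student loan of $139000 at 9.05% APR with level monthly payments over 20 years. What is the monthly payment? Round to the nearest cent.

$1,255.09

At 9.05% the monthly rate is 0.0075417, so the payment is 139,000 × 0.0075417 / (1 − 1.0075417^−240) = $1,255.09.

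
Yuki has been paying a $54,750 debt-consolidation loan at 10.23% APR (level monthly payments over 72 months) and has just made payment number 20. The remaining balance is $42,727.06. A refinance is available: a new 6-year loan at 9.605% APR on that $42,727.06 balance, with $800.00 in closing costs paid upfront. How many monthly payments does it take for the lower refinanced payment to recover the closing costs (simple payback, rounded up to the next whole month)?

4 months

Current payment = 54,750 × 10.23%/12 / (1 − (1+0.0085250)^−72) = $1,020.65.
Refinanced payment = 42,727.06 × 0.0080042 / (1 − (1+0.0080042)^−72) = $783.07.
Monthly savings = $1,020.65 − $783.07 = $237.58.
Break-even = $800.00 / $237.58 = 3.37 → 4 months.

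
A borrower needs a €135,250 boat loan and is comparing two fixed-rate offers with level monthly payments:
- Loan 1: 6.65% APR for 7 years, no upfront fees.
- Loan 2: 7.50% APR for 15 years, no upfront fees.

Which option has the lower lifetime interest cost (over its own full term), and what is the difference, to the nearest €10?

Loan 1: monthly rate = 6.65%/12 = 0.0055417; payment = 135,250 × 0.0055417 / (1 − (1+0.0055417)^−84) = €2,018.22.
Total interest on Loan 1 = 84 × €2,018.22 − €135,250 = €34,280.48.
Loan 2: monthly rate = 7.5%/12 = 0.0062500; payment = 135,250 × 0.0062500 / (1 − (1+0.0062500)^−180) = €1,253.78.
Total interest on Loan 2 = 180 × €1,253.78 − €135,250 = €90,430.40.
Loan 1 is lower by €56,149.92.

Loan 1 by €56,150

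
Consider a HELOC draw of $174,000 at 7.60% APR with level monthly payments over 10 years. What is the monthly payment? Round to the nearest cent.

Monthly rate = 7.6%/12 = 0.0063333; payment = 174,000 × 0.0063333 / (1 − (1+0.0063333)^−120) = $2,074.50.

$2,074.50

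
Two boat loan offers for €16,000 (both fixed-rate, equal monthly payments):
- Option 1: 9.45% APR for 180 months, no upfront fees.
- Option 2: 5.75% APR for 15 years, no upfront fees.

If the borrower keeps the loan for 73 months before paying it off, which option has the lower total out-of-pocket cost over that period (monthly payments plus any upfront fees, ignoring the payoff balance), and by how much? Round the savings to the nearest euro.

Option 2 by €2,462

Option 1: at 9.45% the monthly rate is 0.0078750, so the payment is 16,000 × 0.0078750 / (1 − 1.0078750^−180) = €166.59.
Option 2: monthly rate = 5.75%/12 = 0.0047917; payment = 16,000 × 0.0047917 / (1 − (1+0.0047917)^−180) = €132.87.
Over 73 months: Option 1 costs 73 × €166.59 = €12,161.07; Option 2 costs 73 × €132.87 = €9,699.51.
Option 2 is cheaper by €12,161.07 − €9,699.51 = €2,461.56.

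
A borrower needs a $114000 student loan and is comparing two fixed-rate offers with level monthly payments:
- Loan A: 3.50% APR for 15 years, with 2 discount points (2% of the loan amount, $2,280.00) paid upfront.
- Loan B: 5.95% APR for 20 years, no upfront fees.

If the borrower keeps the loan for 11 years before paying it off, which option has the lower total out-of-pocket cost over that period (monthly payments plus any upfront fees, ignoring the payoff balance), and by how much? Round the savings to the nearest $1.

Loan A: monthly rate = 3.5%/12 = 0.0029167; payment = 114,000 × 0.0029167 / (1 − (1+0.0029167)^−180) = $814.97.
Loan B: at 5.95% the monthly rate is 0.0049583, so the payment is 114,000 × 0.0049583 / (1 − 1.0049583^−240) = $813.45.
Over 132 months: Loan A costs 132 × $814.97 + $2,280.00 = $109,856.04; Loan B costs 132 × $813.45 = $107,375.40.
Loan B is cheaper by $109,856.04 − $107,375.40 = $2,480.64.

Loan B by $2,481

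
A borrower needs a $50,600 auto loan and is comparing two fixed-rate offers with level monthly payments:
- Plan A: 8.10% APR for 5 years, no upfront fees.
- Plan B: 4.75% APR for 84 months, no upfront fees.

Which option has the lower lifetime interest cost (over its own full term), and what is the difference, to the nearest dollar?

Plan A: at 8.10% the monthly rate is 0.0067500, so the payment is 50,600 × 0.0067500 / (1 − 1.0067500^−60) = $1,028.41.
Total interest on Plan A = 60 × $1,028.41 − $50,600 = $11,104.60.
Plan B: monthly rate = 4.75%/12 = 0.0039583; payment = 50,600 × 0.0039583 / (1 − (1+0.0039583)^−84) = $709.25.
Total interest on Plan B = 84 × $709.25 − $50,600 = $8,977.00.
Plan B is lower by $2,127.60.

Plan B by $2,128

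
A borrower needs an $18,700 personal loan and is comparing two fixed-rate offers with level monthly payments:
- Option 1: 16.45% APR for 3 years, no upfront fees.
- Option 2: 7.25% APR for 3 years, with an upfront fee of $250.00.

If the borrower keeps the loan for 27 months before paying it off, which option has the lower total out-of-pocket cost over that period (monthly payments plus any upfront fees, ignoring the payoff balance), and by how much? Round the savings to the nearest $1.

Option 2 by $1,966

Option 1: monthly rate = 16.45%/12 = 0.0137083; payment = 18,700 × 0.0137083 / (1 − (1+0.0137083)^−36) = $661.60.
Option 2: monthly rate = 7.25%/12 = 0.0060417; payment = 18,700 × 0.0060417 / (1 − (1+0.0060417)^−36) = $579.54.
Over 27 months: Option 1 costs 27 × $661.60 = $17,863.20; Option 2 costs 27 × $579.54 + $250.00 = $15,897.58.
Option 2 is cheaper by $17,863.20 − $15,897.58 = $1,965.62.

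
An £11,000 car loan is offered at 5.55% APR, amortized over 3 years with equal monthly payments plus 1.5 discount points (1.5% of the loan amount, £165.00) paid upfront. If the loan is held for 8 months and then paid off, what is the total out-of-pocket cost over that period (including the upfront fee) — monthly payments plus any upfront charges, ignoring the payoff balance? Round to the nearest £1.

£2,824

Monthly rate = 5.55%/12 = 0.0046250; payment = 11,000 × 0.0046250 / (1 − (1+0.0046250)^−36) = £332.40.
Total outlay = 8 × £332.40 + £165.00 = £2,824.20.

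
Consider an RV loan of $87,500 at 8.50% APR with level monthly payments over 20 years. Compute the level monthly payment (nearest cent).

$759.35

At 8.50% the monthly rate is 0.0070833, so the payment is 87,500 × 0.0070833 / (1 − 1.0070833^−240) = $759.35.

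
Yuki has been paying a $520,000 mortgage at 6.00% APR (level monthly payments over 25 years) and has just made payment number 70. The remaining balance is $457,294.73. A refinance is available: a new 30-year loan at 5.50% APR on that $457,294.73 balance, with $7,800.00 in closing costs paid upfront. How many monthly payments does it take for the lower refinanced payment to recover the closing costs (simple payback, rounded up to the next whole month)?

Current payment = 520,000 × 6%/12 / (1 − (1+0.0050000)^−300) = $3,350.37.
Refinanced payment = 457,294.73 × 0.0045833 / (1 − (1+0.0045833)^−360) = $2,596.47.
Monthly savings = $3,350.37 − $2,596.47 = $753.90.
Break-even = $7,800.00 / $753.90 = 10.35 → 11 months.

11 months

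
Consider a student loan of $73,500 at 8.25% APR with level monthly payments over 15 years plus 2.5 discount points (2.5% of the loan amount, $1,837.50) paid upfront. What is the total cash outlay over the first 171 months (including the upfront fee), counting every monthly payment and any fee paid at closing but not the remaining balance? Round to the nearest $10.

At 8.25% the monthly rate is 0.0068750, so the payment is 73,500 × 0.0068750 / (1 − 1.0068750^−180) = $713.05.
Total outlay = 171 × $713.05 + $1,837.50 = $123,769.05.

$123,770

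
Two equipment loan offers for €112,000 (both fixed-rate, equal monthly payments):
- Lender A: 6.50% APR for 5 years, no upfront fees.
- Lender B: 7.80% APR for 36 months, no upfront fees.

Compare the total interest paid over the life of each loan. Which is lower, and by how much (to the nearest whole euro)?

Lender B by €5,508

Lender A: at 6.50% the monthly rate is 0.0054167, so the payment is 112,000 × 0.0054167 / (1 − 1.0054167^−60) = €2,191.41.
Total interest on Lender A = 60 × €2,191.41 − €112,000 = €19,484.60.
Lender B: monthly rate = 7.8%/12 = 0.0065000; payment = 112,000 × 0.0065000 / (1 − (1+0.0065000)^−36) = €3,499.35.
Total interest on Lender B = 36 × €3,499.35 − €112,000 = €13,976.60.
Lender B is lower by €5,508.00.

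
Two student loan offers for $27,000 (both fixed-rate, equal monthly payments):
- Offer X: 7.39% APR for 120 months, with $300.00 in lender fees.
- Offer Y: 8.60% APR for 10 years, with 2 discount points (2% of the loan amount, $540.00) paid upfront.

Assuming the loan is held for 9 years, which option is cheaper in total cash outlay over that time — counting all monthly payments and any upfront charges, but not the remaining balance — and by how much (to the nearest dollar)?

Offer X by $2,104

Offer X: monthly rate = 7.39%/12 = 0.0061583; payment = 27,000 × 0.0061583 / (1 − (1+0.0061583)^−120) = $318.95.
Offer Y: monthly rate = 8.6%/12 = 0.0071667; payment = 27,000 × 0.0071667 / (1 − (1+0.0071667)^−120) = $336.21.
Over 108 months: Offer X costs 108 × $318.95 + $300.00 = $34,746.60; Offer Y costs 108 × $336.21 + $540.00 = $36,850.68.
Offer X is cheaper by $36,850.68 − $34,746.60 = $2,104.08.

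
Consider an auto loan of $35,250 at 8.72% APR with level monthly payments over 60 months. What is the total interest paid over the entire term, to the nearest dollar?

$8,367

At 8.72% the monthly rate is 0.0072667, so the payment is 35,250 × 0.0072667 / (1 − 1.0072667^−60) = $726.95.
Total paid = 60 × $726.95 = $43,617.00; interest = $43,617.00 − $35,250 = $8,367.00.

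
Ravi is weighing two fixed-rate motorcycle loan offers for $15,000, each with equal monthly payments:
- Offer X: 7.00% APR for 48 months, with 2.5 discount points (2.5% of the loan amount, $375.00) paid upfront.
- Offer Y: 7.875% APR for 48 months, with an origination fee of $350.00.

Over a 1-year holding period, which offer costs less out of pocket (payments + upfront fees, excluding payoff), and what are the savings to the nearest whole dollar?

Offer X by $48

Offer X: at 7.00% the monthly rate is 0.0058333, so the payment is 15,000 × 0.0058333 / (1 − 1.0058333^−48) = $359.19.
Offer Y: at 7.875% the monthly rate is 0.0065625, so the payment is 15,000 × 0.0065625 / (1 − 1.0065625^−48) = $365.31.
Over 12 months: Offer X costs 12 × $359.19 + $375.00 = $4,685.28; Offer Y costs 12 × $365.31 + $350.00 = $4,733.72.
Offer X is cheaper by $4,733.72 − $4,685.28 = $48.44.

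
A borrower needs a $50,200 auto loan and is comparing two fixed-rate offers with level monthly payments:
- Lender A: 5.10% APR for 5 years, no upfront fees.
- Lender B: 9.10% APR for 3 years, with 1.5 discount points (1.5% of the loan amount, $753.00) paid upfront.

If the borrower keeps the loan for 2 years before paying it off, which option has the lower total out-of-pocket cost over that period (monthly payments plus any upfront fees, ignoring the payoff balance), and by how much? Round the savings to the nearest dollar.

Lender A by $16,330

Lender A: at 5.10% the monthly rate is 0.0042500, so the payment is 50,200 × 0.0042500 / (1 − 1.0042500^−60) = $949.64.
Lender B: monthly rate = 9.1%/12 = 0.0075833; payment = 50,200 × 0.0075833 / (1 − (1+0.0075833)^−36) = $1,598.68.
Over 24 months: Lender A costs 24 × $949.64 = $22,791.36; Lender B costs 24 × $1,598.68 + $753.00 = $39,121.32.
Lender A is cheaper by $39,121.32 − $22,791.36 = $16,329.96.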